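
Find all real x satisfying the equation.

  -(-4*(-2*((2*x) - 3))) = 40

Step 1. [-(-4*(-2*((2*x) - 3))) = 40] LHS negated; negate both sides. So neg: -4*(-2*((2*x) - 3)) = -40.
Step 2. [-4*(-2*((2*x) - 3)) = -40] -4·(inner) — divide through by -4 ⇒ div: -2*((2*x) - 3) = 10.
Step 3. [-2*((2*x) - 3) = 10] -2·(inner) — divide through by -2 ⇒ div: (2*x) - 3 = -5.
Step 4. [(2*x) - 3 = -5] -3 is outermost — add 3 both sides, so sub: 2*x = -2.
Step 5. [2*x = -2] LHS = 2·(…); ÷2 both sides. So div: x = -1.

Answer: x ∈ {-1}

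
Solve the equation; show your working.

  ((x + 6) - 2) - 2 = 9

Step 1. [((x + 6) - 2) - 2 = 9] the outer -2 inverts by adding 2. So sub: (x + 6) - 2 = 11.
Step 2. [(x + 6) - 2 = 11] the outer -2 inverts by adding 2. So sub: x + 6 = 13.
Step 3. [x + 6 = 13] peel the +6: subtract 6 from each side ⇒ sub: x = 7.

Answer: x ∈ {7}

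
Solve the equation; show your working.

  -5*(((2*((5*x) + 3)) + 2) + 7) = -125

Step 1. [-5*(((2*((5*x) + 3)) + 2) + 7) = -125] leading coefficient -5: divide by -5 ⇒ div: ((2*((5*x) + 3)) + 2) + 7 = 25.
Step 2. [((2*((5*x) + 3)) + 2) + 7 = 25] the outer +7 inverts by subtracting 7, so sub: (2*((5*x) + 3)) + 2 = 18.
Step 3. [(2*((5*x) + 3)) + 2 = 18] 2 | LHS and 2 | 18: pull 2 out. So factor: ((5*x) + 3) + 1 = 9.
Step 4. [((5*x) + 3) + 1 = 9] +1 is outermost — subtract 1 both sides ⇒ sub: (5*x) + 3 = 8.
Step 5. [(5*x) + 3 = 8] subtract 3: x sits inside (… + 3) ⇒ sub: 5*x = 5.
Step 6. [5*x = 5] divide by the outer 5. So div: x = 1.

Answer: x ∈ {1}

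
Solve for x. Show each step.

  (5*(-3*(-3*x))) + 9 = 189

Step 1. [(5*(-3*(-3*x))) + 9 = 189] the outer +9 inverts by subtracting 9. So sub: 5*(-3*(-3*x)) = 180.
Step 2. [5*(-3*(-3*x)) = 180] 5·(inner) — divide through by 5. So div: -3*(-3*x) = 36.
Step 3. [-3*(-3*x) = 36] -3 out front; divide by -3, so div: -3*x = -12.
Step 4. [-3*x = -12] -3·(inner) — divide through by -3 ⇒ div: x = 4.

Answer: x ∈ {4}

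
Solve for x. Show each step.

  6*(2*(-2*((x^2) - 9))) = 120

Step 1. [6*(2*(-2*((x^2) - 9))) = 120] 6·(inner) — divide through by 6 ⇒ div: 2*(-2*((x^2) - 9)) = 20.
Step 2. [2*(-2*((x^2) - 9)) = 20] divide by the outer 2. So div: -2*((x^2) - 9) = 10.
Step 3. [-2*((x^2) - 9) = 10] -2 out front; divide by -2. So div: (x^2) - 9 = -5.
Step 4. [(x^2) - 9 = -5] -9 is outermost — add 9 both sides. So sub: x^2 = 4.
Step 5. [x^2 = 4] √ both sides: 4 ≥ 0 gives two branches. So sqrt: x = 2 or -2.

Answer: x ∈ {-2, 2}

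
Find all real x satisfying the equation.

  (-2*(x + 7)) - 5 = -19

Step 1. [(-2*(x + 7)) - 5 = -19] -5 is outermost — add 5 both sides. So sub: -2*(x + 7) = -14.
Step 2. [-2*(x + 7) = -14] LHS = -2·(…); ÷-2 both sides, so div: x + 7 = 7.
Step 3. [x + 7 = 7] the outer +7 inverts by subtracting 7. So sub: x = 0.

Answer: x ∈ {0}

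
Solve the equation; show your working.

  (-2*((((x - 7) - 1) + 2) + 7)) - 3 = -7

Step 1. [(-2*((((x - 7) - 1) + 2) + 7)) - 3 = -7] -3 is outermost — add 3 both sides. So sub: -2*((((x - 7) - 1) + 2) + 7) = -4.
Step 2. [-2*((((x - 7) - 1) + 2) + 7) = -4] LHS = -2·(…); ÷-2 both sides ⇒ div: (((x - 7) - 1) + 2) + 7 = 2.
Step 3. [(((x - 7) - 1) + 2) + 7 = 2] subtract 7: x sits inside (… + 7). So sub: ((x - 7) - 1) + 2 = -5.
Step 4. [((x - 7) - 1) + 2 = -5] subtract 2: x sits inside (… + 2). So sub: (x - 7) - 1 = -7.
Step 5. [(x - 7) - 1 = -7] the outer -1 inverts by adding 1 ⇒ sub: x - 7 = -6.
Step 6. [x - 7 = -6] add 7: x sits inside (… - 7) ⇒ sub: x = 1.

Answer: x ∈ {1}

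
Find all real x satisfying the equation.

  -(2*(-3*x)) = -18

Step 1. [-(2*(-3*x)) = -18] LHS negated; negate both sides, so neg: 2*(-3*x) = 18.
Step 2. [2*(-3*x) = 18] LHS = 2·(…); ÷2 both sides, so div: -3*x = 9.
Step 3. [-3*x = 9] LHS = -3·(…); ÷-3 both sides. So div: x = -3.

Answer: x ∈ {-3}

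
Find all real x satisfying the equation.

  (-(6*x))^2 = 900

Step 1. [(-(6*x))^2 = 900] 900 ≥ 0, LHS is (·)² — take ±√. So sqrt: -(6*x) = 30 or -30.
Step 2. [-(6*x) = 30 or -30] LHS negated; negate both sides ⇒ neg: 6*x = -30 or 30.
Step 3. [6*x = -30 or 30] divide by the outer 6, so div: x = -5 or 5.

Answer: x ∈ {-5, 5}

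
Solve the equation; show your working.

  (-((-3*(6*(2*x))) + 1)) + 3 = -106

Step 1. [(-((-3*(6*(2*x))) + 1)) + 3 = -106] peel the +3: subtract 3 from each side ⇒ sub: -((-3*(6*(2*x))) + 1) = -109.
Step 2. [-((-3*(6*(2*x))) + 1) = -109] flip signs both sides ⇒ neg: (-3*(6*(2*x))) + 1 = 109.
Step 3. [(-3*(6*(2*x))) + 1 = 109] subtract 1: x sits inside (… + 1). So sub: -3*(6*(2*x)) = 108.
Step 4. [-3*(6*(2*x)) = 108] -3 out front; divide by -3 ⇒ div: 6*(2*x) = -36.
Step 5. [6*(2*x) = -36] 6·(inner) — divide through by 6, so div: 2*x = -6.
Step 6. [2*x = -6] LHS = 2·(…); ÷2 both sides ⇒ div: x = -3.

Answer: x ∈ {-3}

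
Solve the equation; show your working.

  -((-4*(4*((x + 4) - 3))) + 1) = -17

Step 1. [-((-4*(4*((x + 4) - 3))) + 1) = -17] leading − — multiply by −1, so neg: (-4*(4*((x + 4) - 3))) + 1 = 17.
Step 2. [(-4*(4*((x + 4) - 3))) + 1 = 17] subtract 1: x sits inside (… + 1), so sub: -4*(4*((x + 4) - 3)) = 16.
Step 3. [-4*(4*((x + 4) - 3)) = 16] -4·(inner) — divide through by -4, so div: 4*((x + 4) - 3) = -4.
Step 4. [4*((x + 4) - 3) = -4] divide by the outer 4, so div: (x + 4) - 3 = -1.
Step 5. [(x + 4) - 3 = -1] 3 comes off first (add 3) ⇒ sub: x + 4 = 2.
Step 6. [x + 4 = 2] 4 comes off first (subtract 4) ⇒ sub: x = -2.

Answer: x ∈ {-2}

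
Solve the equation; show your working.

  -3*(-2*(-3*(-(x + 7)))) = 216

Step 1. [-3*(-2*(-3*(-(x + 7)))) = 216] leading coefficient -3: divide by -3 ⇒ div: -2*(-3*(-(x + 7))) = -72.
Step 2. [-2*(-3*(-(x + 7))) = -72] -2 out front; divide by -2 ⇒ div: -3*(-(x + 7)) = 36.
Step 3. [-3*(-(x + 7)) = 36] leading coefficient -3: divide by -3, so div: -(x + 7) = -12.
Step 4. [-(x + 7) = -12] LHS negated; negate both sides, so neg: x + 7 = 12.
Step 5. [x + 7 = 12] subtract 7: x sits inside (… + 7). So sub: x = 5.

Answer: x ∈ {5}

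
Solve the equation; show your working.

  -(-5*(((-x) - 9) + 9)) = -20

Step 1. [-(-5*(((-x) - 9) + 9)) = -20] leading − — multiply by −1, so neg: -5*(((-x) - 9) + 9) = 20.
Step 2. [-5*(((-x) - 9) + 9) = 20] -5 out front; divide by -5 ⇒ div: ((-x) - 9) + 9 = -4.
Step 3. [((-x) - 9) + 9 = -4] subtract 9: x sits inside (… + 9). So sub: (-x) - 9 = -13.
Step 4. [(-x) - 9 = -13] peel the -9: add 9 from each side, so sub: -x = -4.
Step 5. [-x = -4] flip signs both sides ⇒ neg: x = 4.

Answer: x ∈ {4}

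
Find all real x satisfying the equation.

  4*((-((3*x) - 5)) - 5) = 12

Step 1. [4*((-((3*x) - 5)) - 5) = 12] 4·(inner) — divide through by 4, so div: (-((3*x) - 5)) - 5 = 3.
Step 2. [(-((3*x) - 5)) - 5 = 3] the outer -5 inverts by adding 5 ⇒ sub: -((3*x) - 5) = 8.
Step 3. [-((3*x) - 5) = 8] leading − — multiply by −1. So neg: (3*x) - 5 = -8.
Step 4. [(3*x) - 5 = -8] add 5: x sits inside (… - 5) ⇒ sub: 3*x = -3.
Step 5. [3*x = -3] 3·(inner) — divide through by 3 ⇒ div: x = -1.

Answer: x ∈ {-1}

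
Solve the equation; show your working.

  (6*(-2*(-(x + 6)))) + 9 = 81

Step 1. [(6*(-2*(-(x + 6)))) + 9 = 81] peel the +9: subtract 9 from each side. So sub: 6*(-2*(-(x + 6))) = 72.
Step 2. [6*(-2*(-(x + 6))) = 72] 6 out front; divide by 6, so div: -2*(-(x + 6)) = 12.
Step 3. [-2*(-(x + 6)) = 12] -2·(inner) — divide through by -2 ⇒ div: -(x + 6) = -6.
Step 4. [-(x + 6) = -6] leading − — multiply by −1, so neg: x + 6 = 6.
Step 5. [x + 6 = 6] subtract 6: x sits inside (… + 6). So sub: x = 0.

Answer: x ∈ {0}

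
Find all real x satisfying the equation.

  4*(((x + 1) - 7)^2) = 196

Step 1. [4*(((x + 1) - 7)^2) = 196] leading coefficient 4: divide by 4 ⇒ div: ((x + 1) - 7)^2 = 49.
Step 2. [((x + 1) - 7)^2 = 49] √ both sides: 49 ≥ 0 gives two branches. So sqrt: (x + 1) - 7 = 7 or -7.
Step 3. [(x + 1) - 7 = 7 or -7] 7 comes off first (add 7) ⇒ sub: x + 1 = 14 or 0.
Step 4. [x + 1 = 14 or 0] subtract 1: x sits inside (… + 1) ⇒ sub: x = 13 or -1.

Answer: x ∈ {-1, 13}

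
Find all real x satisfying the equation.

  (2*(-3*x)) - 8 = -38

Step 1. [(2*(-3*x)) - 8 = -38] the outer -8 inverts by adding 8 ⇒ sub: 2*(-3*x) = -30.
Step 2. [2*(-3*x) = -30] 2·(inner) — divide through by 2. So div: -3*x = -15.
Step 3. [-3*x = -15] -3 out front; divide by -3 ⇒ div: x = 5.

Answer: x ∈ {5}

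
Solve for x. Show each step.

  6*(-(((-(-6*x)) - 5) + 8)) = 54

Step 1. [6*(-(((-(-6*x)) - 5) + 8)) = 54] divide by the outer 6, so div: -(((-(-6*x)) - 5) + 8) = 9.
Step 2. [-(((-(-6*x)) - 5) + 8) = 9] leading − — multiply by −1. So neg: ((-(-6*x)) - 5) + 8 = -9.
Step 3. [((-(-6*x)) - 5) + 8 = -9] subtract 8: x sits inside (… + 8). So sub: (-(-6*x)) - 5 = -17.
Step 4. [(-(-6*x)) - 5 = -17] peel the -5: add 5 from each side ⇒ sub: -(-6*x) = -12.
Step 5. [-(-6*x) = -12] LHS negated; negate both sides, so neg: -6*x = 12.
Step 6. [-6*x = 12] LHS = -6·(…); ÷-6 both sides. So div: x = -2.

Answer: x ∈ {-2}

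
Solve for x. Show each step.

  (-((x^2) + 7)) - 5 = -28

Step 1. [(-((x^2) + 7)) - 5 = -28] add 5: x sits inside (… - 5). So sub: -((x^2) + 7) = -23.
Step 2. [-((x^2) + 7) = -23] flip signs both sides, so neg: (x^2) + 7 = 23.
Step 3. [(x^2) + 7 = 23] 7 comes off first (subtract 7), so sub: x^2 = 16.
Step 4. [x^2 = 16] √ both sides: 16 ≥ 0 gives two branches ⇒ sqrt: x = 4 or -4.

Answer: x ∈ {-4, 4}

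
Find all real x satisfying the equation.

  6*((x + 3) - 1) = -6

Step 1. [6*((x + 3) - 1) = -6] divide by the outer 6, so div: (x + 3) - 1 = -1.
Step 2. [(x + 3) - 1 = -1] peel the -1: add 1 from each side. So sub: x + 3 = 0.
Step 3. [x + 3 = 0] subtract 3: x sits inside (… + 3), so sub: x = -3.

Answer: x ∈ {-3}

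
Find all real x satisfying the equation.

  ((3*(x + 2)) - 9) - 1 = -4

Step 1. [((3*(x + 2)) - 9) - 1 = -4] 1 comes off first (add 1) ⇒ sub: (3*(x + 2)) - 9 = -3.
Step 2. [(3*(x + 2)) - 9 = -3] 3 divides every term; factor it out. So factor: (x + 2) - 3 = -1.
Step 3. [(x + 2) - 3 = -1] 3 comes off first (add 3), so sub: x + 2 = 2.
Step 4. [x + 2 = 2] +2 is outermost — subtract 2 both sides, so sub: x = 0.

Answer: x ∈ {0}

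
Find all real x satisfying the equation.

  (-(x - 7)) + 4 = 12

Step 1. [(-(x - 7)) + 4 = 12] subtract 4: x sits inside (… + 4). So sub: -(x - 7) = 8.
Step 2. [-(x - 7) = 8] flip signs both sides. So neg: x - 7 = -8.
Step 3. [x - 7 = -8] the outer -7 inverts by adding 7. So sub: x = -1.

Answer: x ∈ {-1}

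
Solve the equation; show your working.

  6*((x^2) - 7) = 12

Step 1. [6*((x^2) - 7) = 12] divide by the outer 6, so div: (x^2) - 7 = 2.
Step 2. [(x^2) - 7 = 2] peel the -7: add 7 from each side. So sub: x^2 = 9.
Step 3. [x^2 = 9] LHS squared, RHS 9 ≥ 0: apply √ (±), so sqrt: x = 3 or -3.

Answer: x ∈ {-3, 3}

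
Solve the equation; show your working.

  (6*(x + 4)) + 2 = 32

Step 1. [(6*(x + 4)) + 2 = 32] subtract 2: x sits inside (… + 2), so sub: 6*(x + 4) = 30.
Step 2. [6*(x + 4) = 30] divide by the outer 6 ⇒ div: x + 4 = 5.
Step 3. [x + 4 = 5] the outer +4 inverts by subtracting 4 ⇒ sub: x = 1.

Answer: x ∈ {1}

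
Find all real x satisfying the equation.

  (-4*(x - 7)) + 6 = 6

Step 1. [(-4*(x - 7)) + 6 = 6] subtract 6: x sits inside (… + 6). So sub: -4*(x - 7) = 0.
Step 2. [-4*(x - 7) = 0] leading coefficient -4: divide by -4 ⇒ div: x - 7 = 0.
Step 3. [x - 7 = 0] -7 is outermost — add 7 both sides ⇒ sub: x = 7.

Answer: x ∈ {7}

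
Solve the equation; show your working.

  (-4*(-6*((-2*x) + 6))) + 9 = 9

Step 1. [(-4*(-6*((-2*x) + 6))) + 9 = 9] 9 comes off first (subtract 9). So sub: -4*(-6*((-2*x) + 6)) = 0.
Step 2. [-4*(-6*((-2*x) + 6)) = 0] -4 out front; divide by -4 ⇒ div: -6*((-2*x) + 6) = 0.
Step 3. [-6*((-2*x) + 6) = 0] leading coefficient -6: divide by -6, so div: (-2*x) + 6 = 0.
Step 4. [(-2*x) + 6 = 0] +6 is outermost — subtract 6 both sides. So sub: -2*x = -6.
Step 5. [-2*x = -6] -2 out front; divide by -2. So div: x = 3.

Answer: x ∈ {3}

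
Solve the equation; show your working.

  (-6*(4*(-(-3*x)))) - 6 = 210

Step 1. [(-6*(4*(-(-3*x)))) - 6 = 210] -6 divides every term; factor it out ⇒ factor: (4*(-(-3*x))) + 1 = -35.
Step 2. [(4*(-(-3*x))) + 1 = -35] subtract 1: x sits inside (… + 1) ⇒ sub: 4*(-(-3*x)) = -36.
Step 3. [4*(-(-3*x)) = -36] leading coefficient 4: divide by 4, so div: -(-3*x) = -9.
Step 4. [-(-3*x) = -9] LHS negated; negate both sides ⇒ neg: -3*x = 9.
Step 5. [-3*x = 9] LHS = -3·(…); ÷-3 both sides. So div: x = -3.

Answer: x ∈ {-3}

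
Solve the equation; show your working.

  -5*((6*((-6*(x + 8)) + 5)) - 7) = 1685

Step 1. [-5*((6*((-6*(x + 8)) + 5)) - 7) = 1685] divide by the outer -5. So div: (6*((-6*(x + 8)) + 5)) - 7 = -337.
Step 2. [(6*((-6*(x + 8)) + 5)) - 7 = -337] -7 is outermost — add 7 both sides, so sub: 6*((-6*(x + 8)) + 5) = -330.
Step 3. [6*((-6*(x + 8)) + 5) = -330] leading coefficient 6: divide by 6, so div: (-6*(x + 8)) + 5 = -55.
Step 4. [(-6*(x + 8)) + 5 = -55] peel the +5: subtract 5 from each side ⇒ sub: -6*(x + 8) = -60.
Step 5. [-6*(x + 8) = -60] LHS = -6·(…); ÷-6 both sides. So div: x + 8 = 10.
Step 6. [x + 8 = 10] subtract 8: x sits inside (… + 8). So sub: x = 2.

Answer: x ∈ {2}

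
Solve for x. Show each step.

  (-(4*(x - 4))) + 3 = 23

Step 1. [(-(4*(x - 4))) + 3 = 23] subtract 3: x sits inside (… + 3). So sub: -(4*(x - 4)) = 20.
Step 2. [-(4*(x - 4)) = 20] flip signs both sides, so neg: 4*(x - 4) = -20.
Step 3. [4*(x - 4) = -20] 4 out front; divide by 4 ⇒ div: x - 4 = -5.
Step 4. [x - 4 = -5] the outer -4 inverts by adding 4. So sub: x = -1.

Answer: x ∈ {-1}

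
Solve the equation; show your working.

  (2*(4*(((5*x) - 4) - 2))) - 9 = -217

Step 1. [(2*(4*(((5*x) - 4) - 2))) - 9 = -217] add 9: x sits inside (… - 9). So sub: 2*(4*(((5*x) - 4) - 2)) = -208.
Step 2. [2*(4*(((5*x) - 4) - 2)) = -208] divide by the outer 2. So div: 4*(((5*x) - 4) - 2) = -104.
Step 3. [4*(((5*x) - 4) - 2) = -104] LHS = 4·(…); ÷4 both sides ⇒ div: ((5*x) - 4) - 2 = -26.
Step 4. [((5*x) - 4) - 2 = -26] peel the -2: add 2 from each side ⇒ sub: (5*x) - 4 = -24.
Step 5. [(5*x) - 4 = -24] -4 is outermost — add 4 both sides, so sub: 5*x = -20.
Step 6. [5*x = -20] divide by the outer 5. So div: x = -4.

Answer: x ∈ {-4}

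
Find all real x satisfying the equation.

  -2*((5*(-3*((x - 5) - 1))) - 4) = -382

Step 1. [-2*((5*(-3*((x - 5) - 1))) - 4) = -382] leading coefficient -2: divide by -2. So div: (5*(-3*((x - 5) - 1))) - 4 = 191.
Step 2. [(5*(-3*((x - 5) - 1))) - 4 = 191] the outer -4 inverts by adding 4, so sub: 5*(-3*((x - 5) - 1)) = 195.
Step 3. [5*(-3*((x - 5) - 1)) = 195] LHS = 5·(…); ÷5 both sides ⇒ div: -3*((x - 5) - 1) = 39.
Step 4. [-3*((x - 5) - 1) = 39] -3 out front; divide by -3 ⇒ div: (x - 5) - 1 = -13.
Step 5. [(x - 5) - 1 = -13] peel the -1: add 1 from each side, so sub: x - 5 = -12.
Step 6. [x - 5 = -12] add 5: x sits inside (… - 5) ⇒ sub: x = -7.

Answer: x ∈ {-7}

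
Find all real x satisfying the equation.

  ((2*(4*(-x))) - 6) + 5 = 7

Step 1. [((2*(4*(-x))) - 6) + 5 = 7] +5 is outermost — subtract 5 both sides, so sub: (2*(4*(-x))) - 6 = 2.
Step 2. [(2*(4*(-x))) - 6 = 2] -6 is outermost — add 6 both sides, so sub: 2*(4*(-x)) = 8.
Step 3. [2*(4*(-x)) = 8] divide by the outer 2, so div: 4*(-x) = 4.
Step 4. [4*(-x) = 4] 4·(inner) — divide through by 4, so div: -x = 1.
Step 5. [-x = 1] flip signs both sides ⇒ neg: x = -1.

Answer: x ∈ {-1}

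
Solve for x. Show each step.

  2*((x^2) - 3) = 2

Step 1. [2*((x^2) - 3) = 2] divide by the outer 2. So div: (x^2) - 3 = 1.
Step 2. [(x^2) - 3 = 1] the outer -3 inverts by adding 3 ⇒ sub: x^2 = 4.
Step 3. [x^2 = 4] √ both sides: 4 ≥ 0 gives two branches, so sqrt: x = 2 or -2.

Answer: x ∈ {-2, 2}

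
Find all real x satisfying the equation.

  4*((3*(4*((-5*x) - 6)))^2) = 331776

Step 1. [4*((3*(4*((-5*x) - 6)))^2) = 331776] 4·(inner) — divide through by 4 ⇒ div: (3*(4*((-5*x) - 6)))^2 = 82944.
Step 2. [(3*(4*((-5*x) - 6)))^2 = 82944] √ both sides: 82944 ≥ 0 gives two branches ⇒ sqrt: 3*(4*((-5*x) - 6)) = 288 or -288.
Step 3. [3*(4*((-5*x) - 6)) = 288 or -288] divide by the outer 3. So div: 4*((-5*x) - 6) = 96 or -96.
Step 4. [4*((-5*x) - 6) = 96 or -96] LHS = 4·(…); ÷4 both sides ⇒ div: (-5*x) - 6 = 24 or -24.
Step 5. [(-5*x) - 6 = 24 or -24] the outer -6 inverts by adding 6. So sub: -5*x = 30 or -18.
Step 6. [-5*x = 30 or -18] -5·(inner) — divide through by -5. So div: x = -6 or 18/5.

Answer: x ∈ {-6, 18/5}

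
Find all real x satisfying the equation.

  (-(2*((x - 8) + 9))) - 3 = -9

Step 1. [(-(2*((x - 8) + 9))) - 3 = -9] add 3: x sits inside (… - 3) ⇒ sub: -(2*((x - 8) + 9)) = -6.
Step 2. [-(2*((x - 8) + 9)) = -6] flip signs both sides, so neg: 2*((x - 8) + 9) = 6.
Step 3. [2*((x - 8) + 9) = 6] divide by the outer 2 ⇒ div: (x - 8) + 9 = 3.
Step 4. [(x - 8) + 9 = 3] subtract 9: x sits inside (… + 9), so sub: x - 8 = -6.
Step 5. [x - 8 = -6] peel the -8: add 8 from each side. So sub: x = 2.

Answer: x ∈ {2}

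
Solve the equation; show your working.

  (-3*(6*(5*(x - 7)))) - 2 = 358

Step 1. [(-3*(6*(5*(x - 7)))) - 2 = 358] -2 is outermost — add 2 both sides, so sub: -3*(6*(5*(x - 7))) = 360.
Step 2. [-3*(6*(5*(x - 7))) = 360] LHS = -3·(…); ÷-3 both sides. So div: 6*(5*(x - 7)) = -120.
Step 3. [6*(5*(x - 7)) = -120] leading coefficient 6: divide by 6. So div: 5*(x - 7) = -20.
Step 4. [5*(x - 7) = -20] LHS = 5·(…); ÷5 both sides ⇒ div: x - 7 = -4.
Step 5. [x - 7 = -4] -7 is outermost — add 7 both sides ⇒ sub: x = 3.

Answer: x ∈ {3}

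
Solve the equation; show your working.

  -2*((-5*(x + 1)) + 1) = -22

Step 1. [-2*((-5*(x + 1)) + 1) = -22] leading coefficient -2: divide by -2 ⇒ div: (-5*(x + 1)) + 1 = 11.
Step 2. [(-5*(x + 1)) + 1 = 11] +1 is outermost — subtract 1 both sides ⇒ sub: -5*(x + 1) = 10.
Step 3. [-5*(x + 1) = 10] leading coefficient -5: divide by -5. So div: x + 1 = -2.
Step 4. [x + 1 = -2] +1 is outermost — subtract 1 both sides, so sub: x = -3.

Answer: x ∈ {-3}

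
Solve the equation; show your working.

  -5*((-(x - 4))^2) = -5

Step 1. [-5*((-(x - 4))^2) = -5] divide by the outer -5, so div: (-(x - 4))^2 = 1.
Step 2. [(-(x - 4))^2 = 1] √ both sides: 1 ≥ 0 gives two branches ⇒ sqrt: -(x - 4) = 1 or -1.
Step 3. [-(x - 4) = 1 or -1] leading − — multiply by −1 ⇒ neg: x - 4 = -1 or 1.
Step 4. [x - 4 = -1 or 1] -4 is outermost — add 4 both sides. So sub: x = 3 or 5.

Answer: x ∈ {3, 5}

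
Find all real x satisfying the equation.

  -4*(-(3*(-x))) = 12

Step 1. [-4*(-(3*(-x))) = 12] -4·(inner) — divide through by -4 ⇒ div: -(3*(-x)) = -3.
Step 2. [-(3*(-x)) = -3] leading − — multiply by −1. So neg: 3*(-x) = 3.
Step 3. [3*(-x) = 3] leading coefficient 3: divide by 3 ⇒ div: -x = 1.
Step 4. [-x = 1] flip signs both sides ⇒ neg: x = -1.

Answer: x ∈ {-1}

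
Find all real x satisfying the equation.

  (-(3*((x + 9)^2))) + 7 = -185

Step 1. [(-(3*((x + 9)^2))) + 7 = -185] +7 is outermost — subtract 7 both sides. So sub: -(3*((x + 9)^2)) = -192.
Step 2. [-(3*((x + 9)^2)) = -192] flip signs both sides ⇒ neg: 3*((x + 9)^2) = 192.
Step 3. [3*((x + 9)^2) = 192] LHS = 3·(…); ÷3 both sides ⇒ div: (x + 9)^2 = 64.
Step 4. [(x + 9)^2 = 64] 64 ≥ 0, LHS is (·)² — take ±√, so sqrt: x + 9 = 8 or -8.
Step 5. [x + 9 = 8 or -8] +9 is outermost — subtract 9 both sides, so sub: x = -1 or -17.

Answer: x ∈ {-17, -1}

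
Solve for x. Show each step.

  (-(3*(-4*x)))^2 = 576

Step 1. [(-(3*(-4*x)))^2 = 576] 576 ≥ 0, LHS is (·)² — take ±√ ⇒ sqrt: -(3*(-4*x)) = 24 or -24.
Step 2. [-(3*(-4*x)) = 24 or -24] leading − — multiply by −1. So neg: 3*(-4*x) = -24 or 24.
Step 3. [3*(-4*x) = -24 or 24] 3 out front; divide by 3. So div: -4*x = -8 or 8.
Step 4. [-4*x = -8 or 8] divide by the outer -4, so div: x = 2 or -2.

Answer: x ∈ {-2, 2}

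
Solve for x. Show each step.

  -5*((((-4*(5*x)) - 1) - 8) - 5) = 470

Step 1. [-5*((((-4*(5*x)) - 1) - 8) - 5) = 470] divide by the outer -5 ⇒ div: (((-4*(5*x)) - 1) - 8) - 5 = -94.
Step 2. [(((-4*(5*x)) - 1) - 8) - 5 = -94] the outer -5 inverts by adding 5. So sub: ((-4*(5*x)) - 1) - 8 = -89.
Step 3. [((-4*(5*x)) - 1) - 8 = -89] add 8: x sits inside (… - 8) ⇒ sub: (-4*(5*x)) - 1 = -81.
Step 4. [(-4*(5*x)) - 1 = -81] peel the -1: add 1 from each side ⇒ sub: -4*(5*x) = -80.
Step 5. [-4*(5*x) = -80] divide by the outer -4. So div: 5*x = 20.
Step 6. [5*x = 20] LHS = 5·(…); ÷5 both sides ⇒ div: x = 4.

Answer: x ∈ {4}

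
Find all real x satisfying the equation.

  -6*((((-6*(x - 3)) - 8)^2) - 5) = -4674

Step 1. [-6*((((-6*(x - 3)) - 8)^2) - 5) = -4674] LHS = -6·(…); ÷-6 both sides. So div: (((-6*(x - 3)) - 8)^2) - 5 = 779.
Step 2. [(((-6*(x - 3)) - 8)^2) - 5 = 779] add 5: x sits inside (… - 5) ⇒ sub: ((-6*(x - 3)) - 8)^2 = 784.
Step 3. [((-6*(x - 3)) - 8)^2 = 784] √ both sides: 784 ≥ 0 gives two branches ⇒ sqrt: (-6*(x - 3)) - 8 = 28 or -28.
Step 4. [(-6*(x - 3)) - 8 = 28 or -28] -8 is outermost — add 8 both sides, so sub: -6*(x - 3) = 36 or -20.
Step 5. [-6*(x - 3) = 36 or -20] divide by the outer -6. So div: x - 3 = -6 or 10/3.
Step 6. [x - 3 = -6 or 10/3] add 3: x sits inside (… - 3), so sub: x = -3 or 19/3.

Answer: x ∈ {-3, 19/3}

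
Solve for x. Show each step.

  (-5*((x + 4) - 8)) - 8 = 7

Step 1. [(-5*((x + 4) - 8)) - 8 = 7] peel the -8: add 8 from each side, so sub: -5*((x + 4) - 8) = 15.
Step 2. [-5*((x + 4) - 8) = 15] LHS = -5·(…); ÷-5 both sides. So div: (x + 4) - 8 = -3.
Step 3. [(x + 4) - 8 = -3] the outer -8 inverts by adding 8 ⇒ sub: x + 4 = 5.
Step 4. [x + 4 = 5] the outer +4 inverts by subtracting 4, so sub: x = 1.

Answer: x ∈ {1}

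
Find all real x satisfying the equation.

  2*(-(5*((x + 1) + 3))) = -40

Step 1. [2*(-(5*((x + 1) + 3))) = -40] LHS = 2·(…); ÷2 both sides, so div: -(5*((x + 1) + 3)) = -20.
Step 2. [-(5*((x + 1) + 3)) = -20] flip signs both sides. So neg: 5*((x + 1) + 3) = 20.
Step 3. [5*((x + 1) + 3) = 20] LHS = 5·(…); ÷5 both sides, so div: (x + 1) + 3 = 4.
Step 4. [(x + 1) + 3 = 4] subtract 3: x sits inside (… + 3). So sub: x + 1 = 1.
Step 5. [x + 1 = 1] 1 comes off first (subtract 1) ⇒ sub: x = 0.

Answer: x ∈ {0}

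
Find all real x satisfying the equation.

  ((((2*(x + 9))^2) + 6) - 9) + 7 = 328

Step 1. [((((2*(x + 9))^2) + 6) - 9) + 7 = 328] 7 comes off first (subtract 7), so sub: (((2*(x + 9))^2) + 6) - 9 = 321.
Step 2. [(((2*(x + 9))^2) + 6) - 9 = 321] peel the -9: add 9 from each side ⇒ sub: ((2*(x + 9))^2) + 6 = 330.
Step 3. [((2*(x + 9))^2) + 6 = 330] subtract 6: x sits inside (… + 6) ⇒ sub: (2*(x + 9))^2 = 324.
Step 4. [(2*(x + 9))^2 = 324] √ both sides: 324 ≥ 0 gives two branches ⇒ sqrt: 2*(x + 9) = 18 or -18.
Step 5. [2*(x + 9) = 18 or -18] divide by the outer 2. So div: x + 9 = 9 or -9.
Step 6. [x + 9 = 9 or -9] peel the +9: subtract 9 from each side ⇒ sub: x = 0 or -18.

Answer: x ∈ {-18, 0}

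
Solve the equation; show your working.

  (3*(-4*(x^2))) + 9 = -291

Step 1. [(3*(-4*(x^2))) + 9 = -291] 3 | LHS and 3 | -291: pull 3 out ⇒ factor: (-4*(x^2)) + 3 = -97.
Step 2. [(-4*(x^2)) + 3 = -97] subtract 3: x sits inside (… + 3). So sub: -4*(x^2) = -100.
Step 3. [-4*(x^2) = -100] leading coefficient -4: divide by -4. So div: x^2 = 25.
Step 4. [x^2 = 25] √ both sides: 25 ≥ 0 gives two branches ⇒ sqrt: x = 5 or -5.

Answer: x ∈ {-5, 5}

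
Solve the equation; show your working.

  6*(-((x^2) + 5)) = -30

Step 1. [6*(-((x^2) + 5)) = -30] LHS = 6·(…); ÷6 both sides ⇒ div: -((x^2) + 5) = -5.
Step 2. [-((x^2) + 5) = -5] LHS negated; negate both sides ⇒ neg: (x^2) + 5 = 5.
Step 3. [(x^2) + 5 = 5] subtract 5: x sits inside (… + 5). So sub: x^2 = 0.
Step 4. [x^2 = 0] LHS squared, RHS 0 ≥ 0: apply √ (±). So sqrt: x = 0.

Answer: x ∈ {0}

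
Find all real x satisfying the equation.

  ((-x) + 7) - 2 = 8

Step 1. [((-x) + 7) - 2 = 8] -2 is outermost — add 2 both sides. So sub: (-x) + 7 = 10.
Step 2. [(-x) + 7 = 10] subtract 7: x sits inside (… + 7). So sub: -x = 3.
Step 3. [-x = 3] flip signs both sides. So neg: x = -3.

Answer: x ∈ {-3}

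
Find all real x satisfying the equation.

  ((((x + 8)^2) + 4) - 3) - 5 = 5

Step 1. [((((x + 8)^2) + 4) - 3) - 5 = 5] peel the -5: add 5 from each side ⇒ sub: (((x + 8)^2) + 4) - 3 = 10.
Step 2. [(((x + 8)^2) + 4) - 3 = 10] peel the -3: add 3 from each side. So sub: ((x + 8)^2) + 4 = 13.
Step 3. [((x + 8)^2) + 4 = 13] the outer +4 inverts by subtracting 4 ⇒ sub: (x + 8)^2 = 9.
Step 4. [(x + 8)^2 = 9] LHS squared, RHS 9 ≥ 0: apply √ (±). So sqrt: x + 8 = 3 or -3.
Step 5. [x + 8 = 3 or -3] 8 comes off first (subtract 8), so sub: x = -5 or -11.

Answer: x ∈ {-11, -5}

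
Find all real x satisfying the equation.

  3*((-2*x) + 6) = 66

Step 1. [3*((-2*x) + 6) = 66] leading coefficient 3: divide by 3, so div: (-2*x) + 6 = 22.
Step 2. [(-2*x) + 6 = 22] common factor -2 (LHS and 22) — divide through. So factor: x - 3 = -11.
Step 3. [x - 3 = -11] the outer -3 inverts by adding 3 ⇒ sub: x = -8.

Answer: x ∈ {-8}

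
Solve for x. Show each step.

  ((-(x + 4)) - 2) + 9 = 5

Step 1. [((-(x + 4)) - 2) + 9 = 5] the outer +9 inverts by subtracting 9. So sub: (-(x + 4)) - 2 = -4.
Step 2. [(-(x + 4)) - 2 = -4] add 2: x sits inside (… - 2). So sub: -(x + 4) = -2.
Step 3. [-(x + 4) = -2] flip signs both sides ⇒ neg: x + 4 = 2.
Step 4. [x + 4 = 2] 4 comes off first (subtract 4). So sub: x = -2.

Answer: x ∈ {-2}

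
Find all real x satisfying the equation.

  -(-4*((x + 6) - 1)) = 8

Step 1. [-(-4*((x + 6) - 1)) = 8] LHS negated; negate both sides, so neg: -4*((x + 6) - 1) = -8.
Step 2. [-4*((x + 6) - 1) = -8] divide by the outer -4 ⇒ div: (x + 6) - 1 = 2.
Step 3. [(x + 6) - 1 = 2] the outer -1 inverts by adding 1 ⇒ sub: x + 6 = 3.
Step 4. [x + 6 = 3] 6 comes off first (subtract 6), so sub: x = -3.

Answer: x ∈ {-3}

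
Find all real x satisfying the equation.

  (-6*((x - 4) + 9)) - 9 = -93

Step 1. [(-6*((x - 4) + 9)) - 9 = -93] the outer -9 inverts by adding 9. So sub: -6*((x - 4) + 9) = -84.
Step 2. [-6*((x - 4) + 9) = -84] divide by the outer -6 ⇒ div: (x - 4) + 9 = 14.
Step 3. [(x - 4) + 9 = 14] subtract 9: x sits inside (… + 9), so sub: x - 4 = 5.
Step 4. [x - 4 = 5] add 4: x sits inside (… - 4), so sub: x = 9.

Answer: x ∈ {9}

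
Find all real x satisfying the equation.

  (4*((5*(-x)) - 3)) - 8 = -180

Step 1. [(4*((5*(-x)) - 3)) - 8 = -180] peel the -8: add 8 from each side ⇒ sub: 4*((5*(-x)) - 3) = -172.
Step 2. [4*((5*(-x)) - 3) = -172] divide by the outer 4, so div: (5*(-x)) - 3 = -43.
Step 3. [(5*(-x)) - 3 = -43] the outer -3 inverts by adding 3 ⇒ sub: 5*(-x) = -40.
Step 4. [5*(-x) = -40] 5·(inner) — divide through by 5, so div: -x = -8.
Step 5. [-x = -8] LHS negated; negate both sides ⇒ neg: x = 8.

Answer: x ∈ {8}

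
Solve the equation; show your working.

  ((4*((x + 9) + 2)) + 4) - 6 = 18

Step 1. [((4*((x + 9) + 2)) + 4) - 6 = 18] peel the -6: add 6 from each side. So sub: (4*((x + 9) + 2)) + 4 = 24.
Step 2. [(4*((x + 9) + 2)) + 4 = 24] peel the +4: subtract 4 from each side, so sub: 4*((x + 9) + 2) = 20.
Step 3. [4*((x + 9) + 2) = 20] leading coefficient 4: divide by 4 ⇒ div: (x + 9) + 2 = 5.
Step 4. [(x + 9) + 2 = 5] peel the +2: subtract 2 from each side. So sub: x + 9 = 3.
Step 5. [x + 9 = 3] +9 is outermost — subtract 9 both sides ⇒ sub: x = -6.

Answer: x ∈ {-6}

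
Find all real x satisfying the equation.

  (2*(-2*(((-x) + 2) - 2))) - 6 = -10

Step 1. [(2*(-2*(((-x) + 2) - 2))) - 6 = -10] 2 | LHS and 2 | -10: pull 2 out, so factor: (-2*(((-x) + 2) - 2)) - 3 = -5.
Step 2. [(-2*(((-x) + 2) - 2)) - 3 = -5] the outer -3 inverts by adding 3. So sub: -2*(((-x) + 2) - 2) = -2.
Step 3. [-2*(((-x) + 2) - 2) = -2] LHS = -2·(…); ÷-2 both sides ⇒ div: ((-x) + 2) - 2 = 1.
Step 4. [((-x) + 2) - 2 = 1] peel the -2: add 2 from each side ⇒ sub: (-x) + 2 = 3.
Step 5. [(-x) + 2 = 3] 2 comes off first (subtract 2), so sub: -x = 1.
Step 6. [-x = 1] flip signs both sides, so neg: x = -1.

Answer: x ∈ {-1}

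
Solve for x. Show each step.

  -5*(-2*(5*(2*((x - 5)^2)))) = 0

Step 1. [-5*(-2*(5*(2*((x - 5)^2)))) = 0] leading coefficient -5: divide by -5, so div: -2*(5*(2*((x - 5)^2))) = 0.
Step 2. [-2*(5*(2*((x - 5)^2))) = 0] leading coefficient -2: divide by -2 ⇒ div: 5*(2*((x - 5)^2)) = 0.
Step 3. [5*(2*((x - 5)^2)) = 0] 5 out front; divide by 5 ⇒ div: 2*((x - 5)^2) = 0.
Step 4. [2*((x - 5)^2) = 0] 2·(inner) — divide through by 2, so div: (x - 5)^2 = 0.
Step 5. [(x - 5)^2 = 0] LHS squared, RHS 0 ≥ 0: apply √ (±). So sqrt: x - 5 = 0.
Step 6. [x - 5 = 0] the outer -5 inverts by adding 5. So sub: x = 5.

Answer: x ∈ {5}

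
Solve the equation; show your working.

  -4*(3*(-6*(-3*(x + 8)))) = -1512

Step 1. [-4*(3*(-6*(-3*(x + 8)))) = -1512] -4 out front; divide by -4, so div: 3*(-6*(-3*(x + 8))) = 378.
Step 2. [3*(-6*(-3*(x + 8))) = 378] divide by the outer 3. So div: -6*(-3*(x + 8)) = 126.
Step 3. [-6*(-3*(x + 8)) = 126] -6 out front; divide by -6 ⇒ div: -3*(x + 8) = -21.
Step 4. [-3*(x + 8) = -21] LHS = -3·(…); ÷-3 both sides, so div: x + 8 = 7.
Step 5. [x + 8 = 7] subtract 8: x sits inside (… + 8) ⇒ sub: x = -1.

Answer: x ∈ {-1}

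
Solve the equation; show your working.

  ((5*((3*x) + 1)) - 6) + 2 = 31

Step 1. [((5*((3*x) + 1)) - 6) + 2 = 31] 2 comes off first (subtract 2). So sub: (5*((3*x) + 1)) - 6 = 29.
Step 2. [(5*((3*x) + 1)) - 6 = 29] peel the -6: add 6 from each side, so sub: 5*((3*x) + 1) = 35.
Step 3. [5*((3*x) + 1) = 35] LHS = 5·(…); ÷5 both sides. So div: (3*x) + 1 = 7.
Step 4. [(3*x) + 1 = 7] peel the +1: subtract 1 from each side ⇒ sub: 3*x = 6.
Step 5. [3*x = 6] 3 out front; divide by 3 ⇒ div: x = 2.

Answer: x ∈ {2}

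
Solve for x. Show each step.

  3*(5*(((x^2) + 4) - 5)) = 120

Step 1. [3*(5*(((x^2) + 4) - 5)) = 120] LHS = 3·(…); ÷3 both sides, so div: 5*(((x^2) + 4) - 5) = 40.
Step 2. [5*(((x^2) + 4) - 5) = 40] leading coefficient 5: divide by 5. So div: ((x^2) + 4) - 5 = 8.
Step 3. [((x^2) + 4) - 5 = 8] the outer -5 inverts by adding 5. So sub: (x^2) + 4 = 13.
Step 4. [(x^2) + 4 = 13] the outer +4 inverts by subtracting 4 ⇒ sub: x^2 = 9.
Step 5. [x^2 = 9] LHS squared, RHS 9 ≥ 0: apply √ (±). So sqrt: x = 3 or -3.

Answer: x ∈ {-3, 3}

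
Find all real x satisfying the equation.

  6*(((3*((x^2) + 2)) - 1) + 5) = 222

Step 1. [6*(((3*((x^2) + 2)) - 1) + 5) = 222] divide by the outer 6. So div: ((3*((x^2) + 2)) - 1) + 5 = 37.
Step 2. [((3*((x^2) + 2)) - 1) + 5 = 37] the outer +5 inverts by subtracting 5. So sub: (3*((x^2) + 2)) - 1 = 32.
Step 3. [(3*((x^2) + 2)) - 1 = 32] add 1: x sits inside (… - 1) ⇒ sub: 3*((x^2) + 2) = 33.
Step 4. [3*((x^2) + 2) = 33] 3 out front; divide by 3 ⇒ div: (x^2) + 2 = 11.
Step 5. [(x^2) + 2 = 11] subtract 2: x sits inside (… + 2), so sub: x^2 = 9.
Step 6. [x^2 = 9] LHS squared, RHS 9 ≥ 0: apply √ (±), so sqrt: x = 3 or -3.

Answer: x ∈ {-3, 3}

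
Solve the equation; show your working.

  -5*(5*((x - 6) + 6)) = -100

Step 1. [-5*(5*((x - 6) + 6)) = -100] LHS = -5·(…); ÷-5 both sides, so div: 5*((x - 6) + 6) = 20.
Step 2. [5*((x - 6) + 6) = 20] divide by the outer 5 ⇒ div: (x - 6) + 6 = 4.
Step 3. [(x - 6) + 6 = 4] subtract 6: x sits inside (… + 6), so sub: x - 6 = -2.
Step 4. [x - 6 = -2] the outer -6 inverts by adding 6. So sub: x = 4.

Answer: x ∈ {4}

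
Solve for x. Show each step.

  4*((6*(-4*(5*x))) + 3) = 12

Step 1. [4*((6*(-4*(5*x))) + 3) = 12] 4·(inner) — divide through by 4, so div: (6*(-4*(5*x))) + 3 = 3.
Step 2. [(6*(-4*(5*x))) + 3 = 3] 3 comes off first (subtract 3), so sub: 6*(-4*(5*x)) = 0.
Step 3. [6*(-4*(5*x)) = 0] LHS = 6·(…); ÷6 both sides, so div: -4*(5*x) = 0.
Step 4. [-4*(5*x) = 0] leading coefficient -4: divide by -4 ⇒ div: 5*x = 0.
Step 5. [5*x = 0] 5·(inner) — divide through by 5, so div: x = 0.

Answer: x ∈ {0}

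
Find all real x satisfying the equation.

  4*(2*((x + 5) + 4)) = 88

Step 1. [4*(2*((x + 5) + 4)) = 88] leading coefficient 4: divide by 4. So div: 2*((x + 5) + 4) = 22.
Step 2. [2*((x + 5) + 4) = 22] divide by the outer 2. So div: (x + 5) + 4 = 11.
Step 3. [(x + 5) + 4 = 11] 4 comes off first (subtract 4). So sub: x + 5 = 7.
Step 4. [x + 5 = 7] subtract 5: x sits inside (… + 5). So sub: x = 2.

Answer: x ∈ {2}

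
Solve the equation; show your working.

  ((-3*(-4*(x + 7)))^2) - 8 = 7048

Step 1. [((-3*(-4*(x + 7)))^2) - 8 = 7048] 8 comes off first (add 8) ⇒ sub: (-3*(-4*(x + 7)))^2 = 7056.
Step 2. [(-3*(-4*(x + 7)))^2 = 7056] 7056 ≥ 0, LHS is (·)² — take ±√, so sqrt: -3*(-4*(x + 7)) = 84 or -84.
Step 3. [-3*(-4*(x + 7)) = 84 or -84] leading coefficient -3: divide by -3 ⇒ div: -4*(x + 7) = -28 or 28.
Step 4. [-4*(x + 7) = -28 or 28] LHS = -4·(…); ÷-4 both sides, so div: x + 7 = 7 or -7.
Step 5. [x + 7 = 7 or -7] +7 is outermost — subtract 7 both sides, so sub: x = 0 or -14.

Answer: x ∈ {-14, 0}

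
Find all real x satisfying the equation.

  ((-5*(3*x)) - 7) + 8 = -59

Step 1. [((-5*(3*x)) - 7) + 8 = -59] peel the +8: subtract 8 from each side. So sub: (-5*(3*x)) - 7 = -67.
Step 2. [(-5*(3*x)) - 7 = -67] add 7: x sits inside (… - 7), so sub: -5*(3*x) = -60.
Step 3. [-5*(3*x) = -60] LHS = -5·(…); ÷-5 both sides ⇒ div: 3*x = 12.
Step 4. [3*x = 12] 3 out front; divide by 3 ⇒ div: x = 4.

Answer: x ∈ {4}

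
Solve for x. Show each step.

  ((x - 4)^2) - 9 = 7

Step 1. [((x - 4)^2) - 9 = 7] 9 comes off first (add 9). So sub: (x - 4)^2 = 16.
Step 2. [(x - 4)^2 = 16] √ both sides: 16 ≥ 0 gives two branches, so sqrt: x - 4 = 4 or -4.
Step 3. [x - 4 = 4 or -4] the outer -4 inverts by adding 4. So sub: x = 8 or 0.

Answer: x ∈ {0, 8}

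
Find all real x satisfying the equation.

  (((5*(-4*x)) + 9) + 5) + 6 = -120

Step 1. [(((5*(-4*x)) + 9) + 5) + 6 = -120] peel the +6: subtract 6 from each side ⇒ sub: ((5*(-4*x)) + 9) + 5 = -126.
Step 2. [((5*(-4*x)) + 9) + 5 = -126] 5 comes off first (subtract 5) ⇒ sub: (5*(-4*x)) + 9 = -131.
Step 3. [(5*(-4*x)) + 9 = -131] subtract 9: x sits inside (… + 9). So sub: 5*(-4*x) = -140.
Step 4. [5*(-4*x) = -140] 5·(inner) — divide through by 5, so div: -4*x = -28.
Step 5. [-4*x = -28] -4·(inner) — divide through by -4, so div: x = 7.

Answer: x ∈ {7}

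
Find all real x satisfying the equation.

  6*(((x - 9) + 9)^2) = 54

Step 1. [6*(((x - 9) + 9)^2) = 54] 6 out front; divide by 6, so div: ((x - 9) + 9)^2 = 9.
Step 2. [((x - 9) + 9)^2 = 9] 9 ≥ 0, LHS is (·)² — take ±√, so sqrt: (x - 9) + 9 = 3 or -3.
Step 3. [(x - 9) + 9 = 3 or -3] 9 comes off first (subtract 9) ⇒ sub: x - 9 = -6 or -12.
Step 4. [x - 9 = -6 or -12] -9 is outermost — add 9 both sides. So sub: x = 3 or -3.

Answer: x ∈ {-3, 3}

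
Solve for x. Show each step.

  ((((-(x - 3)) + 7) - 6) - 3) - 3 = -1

Step 1. [((((-(x - 3)) + 7) - 6) - 3) - 3 = -1] the outer -3 inverts by adding 3, so sub: (((-(x - 3)) + 7) - 6) - 3 = 2.
Step 2. [(((-(x - 3)) + 7) - 6) - 3 = 2] add 3: x sits inside (… - 3), so sub: ((-(x - 3)) + 7) - 6 = 5.
Step 3. [((-(x - 3)) + 7) - 6 = 5] add 6: x sits inside (… - 6). So sub: (-(x - 3)) + 7 = 11.
Step 4. [(-(x - 3)) + 7 = 11] subtract 7: x sits inside (… + 7). So sub: -(x - 3) = 4.
Step 5. [-(x - 3) = 4] leading − — multiply by −1. So neg: x - 3 = -4.
Step 6. [x - 3 = -4] peel the -3: add 3 from each side, so sub: x = -1.

Answer: x ∈ {-1}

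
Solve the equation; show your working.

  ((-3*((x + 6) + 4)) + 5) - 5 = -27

Step 1. [((-3*((x + 6) + 4)) + 5) - 5 = -27] peel the -5: add 5 from each side, so sub: (-3*((x + 6) + 4)) + 5 = -22.
Step 2. [(-3*((x + 6) + 4)) + 5 = -22] peel the +5: subtract 5 from each side, so sub: -3*((x + 6) + 4) = -27.
Step 3. [-3*((x + 6) + 4) = -27] LHS = -3·(…); ÷-3 both sides ⇒ div: (x + 6) + 4 = 9.
Step 4. [(x + 6) + 4 = 9] 4 comes off first (subtract 4) ⇒ sub: x + 6 = 5.
Step 5. [x + 6 = 5] the outer +6 inverts by subtracting 6, so sub: x = -1.

Answer: x ∈ {-1}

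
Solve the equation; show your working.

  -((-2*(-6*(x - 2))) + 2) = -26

Step 1. [-((-2*(-6*(x - 2))) + 2) = -26] leading − — multiply by −1, so neg: (-2*(-6*(x - 2))) + 2 = 26.
Step 2. [(-2*(-6*(x - 2))) + 2 = 26] 2 comes off first (subtract 2). So sub: -2*(-6*(x - 2)) = 24.
Step 3. [-2*(-6*(x - 2)) = 24] -2 out front; divide by -2. So div: -6*(x - 2) = -12.
Step 4. [-6*(x - 2) = -12] leading coefficient -6: divide by -6, so div: x - 2 = 2.
Step 5. [x - 2 = 2] -2 is outermost — add 2 both sides, so sub: x = 4.

Answer: x ∈ {4}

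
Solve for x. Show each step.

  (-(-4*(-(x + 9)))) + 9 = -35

Step 1. [(-(-4*(-(x + 9)))) + 9 = -35] 9 comes off first (subtract 9), so sub: -(-4*(-(x + 9))) = -44.
Step 2. [-(-4*(-(x + 9))) = -44] leading − — multiply by −1 ⇒ neg: -4*(-(x + 9)) = 44.
Step 3. [-4*(-(x + 9)) = 44] divide by the outer -4 ⇒ div: -(x + 9) = -11.
Step 4. [-(x + 9) = -11] leading − — multiply by −1 ⇒ neg: x + 9 = 11.
Step 5. [x + 9 = 11] peel the +9: subtract 9 from each side, so sub: x = 2.

Answer: x ∈ {2}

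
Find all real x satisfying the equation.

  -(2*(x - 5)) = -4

Step 1. [-(2*(x - 5)) = -4] LHS negated; negate both sides. So neg: 2*(x - 5) = 4.
Step 2. [2*(x - 5) = 4] 2 out front; divide by 2. So div: x - 5 = 2.
Step 3. [x - 5 = 2] the outer -5 inverts by adding 5, so sub: x = 7.

Answer: x ∈ {7}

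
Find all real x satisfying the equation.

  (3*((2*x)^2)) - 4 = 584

Step 1. [(3*((2*x)^2)) - 4 = 584] the outer -4 inverts by adding 4 ⇒ sub: 3*((2*x)^2) = 588.
Step 2. [3*((2*x)^2) = 588] leading coefficient 3: divide by 3, so div: (2*x)^2 = 196.
Step 3. [(2*x)^2 = 196] √ both sides: 196 ≥ 0 gives two branches, so sqrt: 2*x = 14 or -14.
Step 4. [2*x = 14 or -14] LHS = 2·(…); ÷2 both sides ⇒ div: x = 7 or -7.

Answer: x ∈ {-7, 7}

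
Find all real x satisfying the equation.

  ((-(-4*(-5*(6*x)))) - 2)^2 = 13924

Step 1. [((-(-4*(-5*(6*x)))) - 2)^2 = 13924] √ both sides: 13924 ≥ 0 gives two branches. So sqrt: (-(-4*(-5*(6*x)))) - 2 = 118 or -118.
Step 2. [(-(-4*(-5*(6*x)))) - 2 = 118 or -118] the outer -2 inverts by adding 2, so sub: -(-4*(-5*(6*x))) = 120 or -116.
Step 3. [-(-4*(-5*(6*x))) = 120 or -116] flip signs both sides, so neg: -4*(-5*(6*x)) = -120 or 116.
Step 4. [-4*(-5*(6*x)) = -120 or 116] LHS = -4·(…); ÷-4 both sides, so div: -5*(6*x) = 30 or -29.
Step 5. [-5*(6*x) = 30 or -29] LHS = -5·(…); ÷-5 both sides ⇒ div: 6*x = -6 or 29/5.
Step 6. [6*x = -6 or 29/5] 6 out front; divide by 6, so div: x = -1 or 29/30.

Answer: x ∈ {-1, 29/30}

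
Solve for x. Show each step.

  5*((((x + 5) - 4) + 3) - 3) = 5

Step 1. [5*((((x + 5) - 4) + 3) - 3) = 5] 5·(inner) — divide through by 5 ⇒ div: (((x + 5) - 4) + 3) - 3 = 1.
Step 2. [(((x + 5) - 4) + 3) - 3 = 1] 3 comes off first (add 3). So sub: ((x + 5) - 4) + 3 = 4.
Step 3. [((x + 5) - 4) + 3 = 4] +3 is outermost — subtract 3 both sides ⇒ sub: (x + 5) - 4 = 1.
Step 4. [(x + 5) - 4 = 1] peel the -4: add 4 from each side. So sub: x + 5 = 5.
Step 5. [x + 5 = 5] 5 comes off first (subtract 5), so sub: x = 0.

Answer: x ∈ {0}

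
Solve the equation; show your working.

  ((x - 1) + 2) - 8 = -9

Step 1. [((x - 1) + 2) - 8 = -9] add 8: x sits inside (… - 8), so sub: (x - 1) + 2 = -1.
Step 2. [(x - 1) + 2 = -1] +2 is outermost — subtract 2 both sides ⇒ sub: x - 1 = -3.
Step 3. [x - 1 = -3] -1 is outermost — add 1 both sides, so sub: x = -2.

Answer: x ∈ {-2}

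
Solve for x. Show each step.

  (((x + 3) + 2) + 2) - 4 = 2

Step 1. [(((x + 3) + 2) + 2) - 4 = 2] 4 comes off first (add 4), so sub: ((x + 3) + 2) + 2 = 6.
Step 2. [((x + 3) + 2) + 2 = 6] the outer +2 inverts by subtracting 2, so sub: (x + 3) + 2 = 4.
Step 3. [(x + 3) + 2 = 4] +2 is outermost — subtract 2 both sides, so sub: x + 3 = 2.
Step 4. [x + 3 = 2] 3 comes off first (subtract 3). So sub: x = -1.

Answer: x ∈ {-1}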